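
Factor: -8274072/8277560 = - 3^1*5^( - 1 ) * 206939^ (-1 ) * 344753^1 = - 1034259/1034695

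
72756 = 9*8084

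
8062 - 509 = 7553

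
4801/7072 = 4801/7072 =0.68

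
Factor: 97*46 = 2^1*23^1*97^1  =  4462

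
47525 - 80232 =  -  32707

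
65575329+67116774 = 132692103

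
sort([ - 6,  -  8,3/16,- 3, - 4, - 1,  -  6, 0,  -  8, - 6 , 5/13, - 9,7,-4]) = [ - 9,- 8, - 8, - 6, - 6,  -  6,- 4,-4,  -  3, - 1, 0,3/16,5/13,7]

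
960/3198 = 160/533 = 0.30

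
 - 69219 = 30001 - 99220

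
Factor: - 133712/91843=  - 2^4 * 29^( - 1 )*61^1 * 137^1*3167^(  -  1) 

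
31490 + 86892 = 118382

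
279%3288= 279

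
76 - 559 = -483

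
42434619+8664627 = 51099246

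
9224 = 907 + 8317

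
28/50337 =4/7191 = 0.00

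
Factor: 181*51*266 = 2455446 =2^1*3^1*7^1 * 17^1*19^1*181^1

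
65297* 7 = 457079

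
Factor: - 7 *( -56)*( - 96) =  - 2^8*3^1 * 7^2 = -37632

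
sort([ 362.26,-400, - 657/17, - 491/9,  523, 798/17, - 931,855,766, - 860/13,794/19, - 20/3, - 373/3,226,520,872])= [ -931, - 400, - 373/3, - 860/13, - 491/9, - 657/17, - 20/3,794/19, 798/17, 226,362.26,  520,523, 766, 855, 872 ]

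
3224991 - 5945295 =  - 2720304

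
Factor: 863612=2^2*43^1*5021^1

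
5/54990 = 1/10998 = 0.00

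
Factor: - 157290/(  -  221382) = 3^(- 1 ) *5^1*107^1*251^( - 1)= 535/753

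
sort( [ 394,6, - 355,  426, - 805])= [ - 805,- 355,6 , 394, 426] 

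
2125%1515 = 610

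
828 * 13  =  10764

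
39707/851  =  46 + 561/851 = 46.66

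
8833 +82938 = 91771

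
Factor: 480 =2^5  *  3^1*5^1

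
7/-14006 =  - 1 + 13999/14006 =- 0.00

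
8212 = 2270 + 5942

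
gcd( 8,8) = 8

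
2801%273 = 71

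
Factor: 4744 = 2^3*593^1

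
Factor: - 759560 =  - 2^3*5^1*17^1*1117^1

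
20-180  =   - 160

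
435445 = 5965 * 73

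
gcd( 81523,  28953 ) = 1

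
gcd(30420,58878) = 18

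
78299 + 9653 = 87952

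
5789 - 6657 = - 868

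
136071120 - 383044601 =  - 246973481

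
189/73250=189/73250 = 0.00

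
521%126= 17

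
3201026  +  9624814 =12825840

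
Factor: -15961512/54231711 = -5320504/18077237 = - 2^3*7^1 * 29^( - 1) * 95009^1*623353^( - 1 ) 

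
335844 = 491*684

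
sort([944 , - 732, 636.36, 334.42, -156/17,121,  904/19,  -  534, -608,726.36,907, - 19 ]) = [ - 732, -608, - 534,-19, - 156/17,904/19, 121,  334.42,636.36, 726.36, 907,944 ]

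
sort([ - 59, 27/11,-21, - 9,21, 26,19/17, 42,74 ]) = [ - 59, - 21,  -  9, 19/17, 27/11, 21, 26,42, 74]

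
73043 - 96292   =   - 23249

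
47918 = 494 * 97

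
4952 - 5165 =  -213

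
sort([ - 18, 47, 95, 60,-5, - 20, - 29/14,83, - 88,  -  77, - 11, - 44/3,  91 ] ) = [ - 88 , - 77,-20, - 18, - 44/3  , - 11, - 5,  -  29/14,47,60,83,91,95]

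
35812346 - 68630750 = -32818404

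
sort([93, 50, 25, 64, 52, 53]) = [25, 50, 52, 53, 64, 93]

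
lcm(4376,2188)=4376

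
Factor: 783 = 3^3*29^1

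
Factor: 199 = 199^1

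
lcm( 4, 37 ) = 148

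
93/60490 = 93/60490 = 0.00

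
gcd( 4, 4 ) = 4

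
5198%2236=726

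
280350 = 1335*210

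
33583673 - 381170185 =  - 347586512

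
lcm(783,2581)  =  69687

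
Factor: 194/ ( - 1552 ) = -2^ ( - 3) = -1/8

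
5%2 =1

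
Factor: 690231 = 3^1*230077^1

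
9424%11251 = 9424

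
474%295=179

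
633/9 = 211/3 = 70.33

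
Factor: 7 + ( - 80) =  - 73^1 = -  73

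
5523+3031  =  8554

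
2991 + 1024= 4015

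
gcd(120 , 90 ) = 30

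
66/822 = 11/137 =0.08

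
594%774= 594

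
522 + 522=1044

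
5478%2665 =148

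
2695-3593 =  - 898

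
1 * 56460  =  56460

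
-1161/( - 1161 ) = 1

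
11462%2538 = 1310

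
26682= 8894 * 3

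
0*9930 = 0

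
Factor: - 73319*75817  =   - 7^1*157^1*467^1*10831^1 = - 5558826623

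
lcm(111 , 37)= 111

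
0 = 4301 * 0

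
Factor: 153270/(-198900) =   -  131/170 = -2^(  -  1)*5^(- 1)  *17^( - 1 )*131^1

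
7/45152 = 7/45152=0.00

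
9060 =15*604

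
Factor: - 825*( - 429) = 3^2*5^2*11^2*13^1 = 353925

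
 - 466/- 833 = 466/833 = 0.56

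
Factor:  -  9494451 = -3^2*167^1*6317^1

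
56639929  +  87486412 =144126341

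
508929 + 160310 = 669239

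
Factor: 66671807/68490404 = 2^(-2)*17^1 * 37^(-1)*107^1*36653^1 * 462773^(-1 )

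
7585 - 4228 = 3357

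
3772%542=520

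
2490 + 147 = 2637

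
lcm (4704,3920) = 23520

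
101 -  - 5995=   6096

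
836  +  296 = 1132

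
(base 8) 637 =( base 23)I1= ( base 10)415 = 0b110011111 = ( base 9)511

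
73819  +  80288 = 154107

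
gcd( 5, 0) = 5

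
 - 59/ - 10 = 5 + 9/10  =  5.90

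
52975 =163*325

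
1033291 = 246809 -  - 786482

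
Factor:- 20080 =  - 2^4 * 5^1*251^1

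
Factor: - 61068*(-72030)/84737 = 4398728040/84737 = 2^3*3^2*5^1*7^5*727^1* 84737^( - 1 )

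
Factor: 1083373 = 53^1*20441^1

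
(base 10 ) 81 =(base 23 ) 3c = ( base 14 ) 5b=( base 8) 121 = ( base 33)2F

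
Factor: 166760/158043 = 440/417 =2^3*3^( - 1)*5^1*11^1*139^( - 1 ) 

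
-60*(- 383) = 22980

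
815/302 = 815/302 = 2.70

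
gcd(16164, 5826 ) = 6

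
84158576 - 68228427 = 15930149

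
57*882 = 50274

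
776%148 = 36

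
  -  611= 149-760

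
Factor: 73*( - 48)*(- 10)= 2^5*3^1*5^1*73^1 = 35040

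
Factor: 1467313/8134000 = 2^( - 4)*5^( - 3)*7^( - 2)*19^1*29^1*83^( - 1)*2663^1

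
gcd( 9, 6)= 3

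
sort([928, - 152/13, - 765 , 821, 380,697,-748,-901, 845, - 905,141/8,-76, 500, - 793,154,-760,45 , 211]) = [-905, - 901 , -793,-765,- 760,-748, - 76, - 152/13,141/8,45,154, 211,380,500,697,821,845 , 928 ]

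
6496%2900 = 696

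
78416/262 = 39208/131 = 299.30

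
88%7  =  4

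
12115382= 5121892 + 6993490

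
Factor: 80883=3^2*11^1*19^1*43^1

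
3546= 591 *6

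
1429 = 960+469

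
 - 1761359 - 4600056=  -  6361415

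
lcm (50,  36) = 900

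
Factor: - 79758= - 2^1*3^3*7^1*211^1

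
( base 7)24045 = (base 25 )9n7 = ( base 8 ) 14077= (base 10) 6207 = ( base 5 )144312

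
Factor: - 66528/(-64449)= 2^5*31^( - 1) =32/31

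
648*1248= 808704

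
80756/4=20189  =  20189.00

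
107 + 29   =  136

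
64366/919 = 70+36/919 = 70.04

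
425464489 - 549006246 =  - 123541757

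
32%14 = 4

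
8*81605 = 652840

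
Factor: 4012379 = 7^1 *573197^1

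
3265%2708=557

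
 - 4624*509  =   - 2353616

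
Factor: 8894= 2^1*4447^1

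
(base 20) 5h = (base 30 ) 3r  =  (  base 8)165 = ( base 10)117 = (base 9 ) 140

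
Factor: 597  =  3^1 * 199^1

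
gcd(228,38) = 38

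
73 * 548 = 40004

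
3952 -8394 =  - 4442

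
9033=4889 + 4144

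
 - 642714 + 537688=-105026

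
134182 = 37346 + 96836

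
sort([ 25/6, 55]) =[ 25/6, 55]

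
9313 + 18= 9331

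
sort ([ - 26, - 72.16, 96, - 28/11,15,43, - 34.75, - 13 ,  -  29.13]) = [ - 72.16, - 34.75, - 29.13, - 26, - 13, - 28/11, 15, 43, 96 ]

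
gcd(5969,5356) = 1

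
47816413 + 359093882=406910295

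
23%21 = 2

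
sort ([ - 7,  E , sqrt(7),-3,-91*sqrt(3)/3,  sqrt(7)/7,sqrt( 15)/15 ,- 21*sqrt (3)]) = [ - 91*sqrt( 3)/3,  -  21*sqrt( 3), - 7, - 3,  sqrt( 15)/15, sqrt(7)/7, sqrt(7), E ]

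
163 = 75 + 88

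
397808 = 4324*92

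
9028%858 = 448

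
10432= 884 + 9548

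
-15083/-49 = 307  +  40/49= 307.82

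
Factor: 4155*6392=2^3* 3^1 * 5^1*17^1*47^1*277^1 = 26558760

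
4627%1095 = 247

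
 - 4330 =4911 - 9241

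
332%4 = 0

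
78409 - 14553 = 63856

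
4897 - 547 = 4350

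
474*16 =7584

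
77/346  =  77/346 = 0.22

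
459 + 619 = 1078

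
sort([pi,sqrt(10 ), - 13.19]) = [-13.19,pi , sqrt( 10)]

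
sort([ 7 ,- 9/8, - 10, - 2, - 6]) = [ - 10, - 6, - 2, - 9/8, 7] 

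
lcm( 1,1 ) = 1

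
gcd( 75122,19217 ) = 1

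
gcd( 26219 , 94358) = 1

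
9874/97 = 101 + 77/97= 101.79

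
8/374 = 4/187=0.02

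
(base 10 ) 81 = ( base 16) 51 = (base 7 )144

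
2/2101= 2/2101 = 0.00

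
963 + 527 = 1490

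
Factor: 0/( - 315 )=0^1 = 0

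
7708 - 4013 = 3695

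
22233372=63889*348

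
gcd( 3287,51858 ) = 1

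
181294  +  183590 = 364884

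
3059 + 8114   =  11173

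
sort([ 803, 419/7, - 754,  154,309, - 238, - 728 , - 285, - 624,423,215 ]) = [ - 754 , - 728, - 624, - 285, - 238 , 419/7,154, 215,309 , 423, 803]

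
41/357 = 41/357 = 0.11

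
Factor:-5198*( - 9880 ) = 51356240 = 2^4*5^1*13^1*19^1*23^1*113^1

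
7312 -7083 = 229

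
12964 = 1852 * 7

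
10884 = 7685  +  3199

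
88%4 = 0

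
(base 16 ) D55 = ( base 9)4612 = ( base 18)a9b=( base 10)3413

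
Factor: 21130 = 2^1 * 5^1*2113^1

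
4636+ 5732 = 10368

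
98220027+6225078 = 104445105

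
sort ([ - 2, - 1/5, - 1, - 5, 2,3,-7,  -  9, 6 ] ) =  [ - 9, - 7, - 5, - 2, - 1, - 1/5  ,  2,  3, 6] 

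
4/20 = 1/5 = 0.20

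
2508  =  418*6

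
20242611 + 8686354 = 28928965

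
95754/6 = 15959 = 15959.00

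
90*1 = 90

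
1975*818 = 1615550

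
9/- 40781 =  - 9/40781 =- 0.00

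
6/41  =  6/41 = 0.15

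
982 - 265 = 717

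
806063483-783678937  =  22384546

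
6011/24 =6011/24 = 250.46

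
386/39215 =386/39215= 0.01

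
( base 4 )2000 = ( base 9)152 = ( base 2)10000000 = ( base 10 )128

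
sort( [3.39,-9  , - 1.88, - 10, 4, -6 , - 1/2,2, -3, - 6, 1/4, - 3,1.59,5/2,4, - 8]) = [ - 10,-9, - 8 , - 6,  -  6,-3, - 3, - 1.88,-1/2, 1/4,  1.59, 2,5/2, 3.39,4, 4 ] 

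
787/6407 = 787/6407 = 0.12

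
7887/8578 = 7887/8578=0.92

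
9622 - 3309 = 6313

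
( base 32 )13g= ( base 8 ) 2160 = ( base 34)xe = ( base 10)1136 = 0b10001110000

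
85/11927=85/11927 = 0.01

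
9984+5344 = 15328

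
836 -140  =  696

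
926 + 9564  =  10490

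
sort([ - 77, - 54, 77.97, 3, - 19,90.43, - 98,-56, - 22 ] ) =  [-98,- 77,  -  56, - 54,-22,-19, 3,77.97,  90.43 ] 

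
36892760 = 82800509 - 45907749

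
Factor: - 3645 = -3^6*5^1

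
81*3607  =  292167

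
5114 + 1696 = 6810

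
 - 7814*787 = - 6149618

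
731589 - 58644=672945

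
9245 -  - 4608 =13853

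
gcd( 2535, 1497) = 3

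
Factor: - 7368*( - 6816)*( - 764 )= - 38368300032   =  - 2^10*3^2*71^1*191^1*307^1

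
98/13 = 98/13=7.54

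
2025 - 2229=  - 204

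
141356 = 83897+57459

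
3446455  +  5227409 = 8673864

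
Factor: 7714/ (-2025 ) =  - 2^1*3^(-4 )*5^( - 2)*7^1*19^1*29^1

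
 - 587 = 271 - 858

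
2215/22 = 100 + 15/22=   100.68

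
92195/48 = 92195/48=1920.73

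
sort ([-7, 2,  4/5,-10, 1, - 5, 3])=[ - 10, - 7,-5, 4/5, 1,2, 3]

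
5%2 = 1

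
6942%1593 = 570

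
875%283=26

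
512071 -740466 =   -  228395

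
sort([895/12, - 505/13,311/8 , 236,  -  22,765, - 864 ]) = [-864, - 505/13,  -  22, 311/8,895/12,236,765 ] 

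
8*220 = 1760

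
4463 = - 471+4934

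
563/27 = 563/27 = 20.85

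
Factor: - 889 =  - 7^1* 127^1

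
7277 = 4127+3150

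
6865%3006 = 853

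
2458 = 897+1561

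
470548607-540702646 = - 70154039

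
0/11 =0 = 0.00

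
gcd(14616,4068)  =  36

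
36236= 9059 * 4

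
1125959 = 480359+645600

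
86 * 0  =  0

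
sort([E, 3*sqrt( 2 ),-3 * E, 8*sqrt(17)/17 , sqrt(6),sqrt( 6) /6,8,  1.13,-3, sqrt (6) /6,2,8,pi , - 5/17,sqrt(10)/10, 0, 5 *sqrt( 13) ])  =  [ - 3*E,-3, - 5/17,0,  sqrt (10)/10,sqrt( 6)/6,sqrt(6) /6,1.13, 8 * sqrt(17)/17, 2,  sqrt( 6),E,pi , 3*sqrt( 2), 8, 8 , 5*sqrt(13 )] 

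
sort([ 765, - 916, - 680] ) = [ - 916, - 680, 765]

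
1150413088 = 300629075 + 849784013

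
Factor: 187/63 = 3^( - 2 )*7^(-1)*11^1*17^1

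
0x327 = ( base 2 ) 1100100111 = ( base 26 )151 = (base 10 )807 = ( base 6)3423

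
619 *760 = 470440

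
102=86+16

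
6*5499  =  32994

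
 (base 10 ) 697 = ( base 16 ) 2B9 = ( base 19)1HD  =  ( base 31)mf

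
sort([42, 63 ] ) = [42 , 63]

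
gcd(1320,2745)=15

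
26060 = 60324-34264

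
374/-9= - 374/9 = -41.56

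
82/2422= 41/1211 = 0.03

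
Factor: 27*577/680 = 2^( - 3)*3^3 *5^ ( - 1)*17^(-1 )*577^1 = 15579/680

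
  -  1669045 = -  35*47687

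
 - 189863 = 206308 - 396171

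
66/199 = 66/199 =0.33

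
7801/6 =1300 + 1/6 = 1300.17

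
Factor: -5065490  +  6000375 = 5^1*7^1*26711^1  =  934885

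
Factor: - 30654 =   -  2^1*3^2*13^1 * 131^1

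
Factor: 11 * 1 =11 = 11^1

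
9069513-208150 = 8861363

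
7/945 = 1/135=0.01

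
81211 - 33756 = 47455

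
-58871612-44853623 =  - 103725235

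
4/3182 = 2/1591 = 0.00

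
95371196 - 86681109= 8690087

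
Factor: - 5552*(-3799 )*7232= 152537691136= 2^10*29^1*113^1*131^1 * 347^1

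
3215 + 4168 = 7383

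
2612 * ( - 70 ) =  - 182840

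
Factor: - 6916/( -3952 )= 2^( - 2)*7^1 = 7/4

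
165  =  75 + 90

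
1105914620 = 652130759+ 453783861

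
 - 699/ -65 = 10 + 49/65 = 10.75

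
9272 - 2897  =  6375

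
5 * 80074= 400370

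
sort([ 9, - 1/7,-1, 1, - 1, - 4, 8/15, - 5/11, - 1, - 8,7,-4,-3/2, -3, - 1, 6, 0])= [ - 8 , - 4, - 4, - 3,  -  3/2,-1 ,- 1,-1,-1,  -  5/11 , - 1/7, 0 , 8/15 , 1, 6,7,9]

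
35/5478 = 35/5478 =0.01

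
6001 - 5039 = 962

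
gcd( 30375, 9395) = 5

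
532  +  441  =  973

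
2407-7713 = - 5306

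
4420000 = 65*68000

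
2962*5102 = 15112124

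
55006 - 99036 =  - 44030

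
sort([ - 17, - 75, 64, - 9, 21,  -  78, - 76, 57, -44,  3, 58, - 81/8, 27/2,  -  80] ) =[  -  80, - 78, - 76, - 75, - 44, - 17, - 81/8, - 9, 3, 27/2, 21, 57, 58, 64 ]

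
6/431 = 6/431 = 0.01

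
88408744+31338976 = 119747720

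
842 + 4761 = 5603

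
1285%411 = 52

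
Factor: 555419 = 555419^1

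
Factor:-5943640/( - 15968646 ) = 2971820/7984323 = 2^2* 3^( - 2 )*5^1*67^ (-1 ) * 139^1  *  1069^1*13241^( - 1 )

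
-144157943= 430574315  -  574732258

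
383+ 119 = 502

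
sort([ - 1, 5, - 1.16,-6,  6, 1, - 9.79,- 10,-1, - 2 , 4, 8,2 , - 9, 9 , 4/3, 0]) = [ - 10,-9.79, - 9, - 6,- 2,-1.16, - 1, - 1, 0, 1 , 4/3,2 , 4,  5, 6, 8,  9 ] 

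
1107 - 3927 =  - 2820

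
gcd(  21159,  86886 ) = 9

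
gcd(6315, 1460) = 5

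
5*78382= 391910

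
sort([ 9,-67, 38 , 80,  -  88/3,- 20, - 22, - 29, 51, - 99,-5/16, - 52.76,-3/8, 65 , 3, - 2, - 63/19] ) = [ - 99,-67, - 52.76,-88/3, - 29, - 22, -20,-63/19,-2,-3/8,-5/16, 3, 9,38, 51,  65, 80] 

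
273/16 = 17 + 1/16 = 17.06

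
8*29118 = 232944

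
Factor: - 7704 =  - 2^3*3^2*107^1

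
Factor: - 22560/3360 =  - 47/7 = -7^( - 1)*47^1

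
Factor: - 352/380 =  - 88/95 =- 2^3*5^(  -  1 )*11^1*19^(  -  1) 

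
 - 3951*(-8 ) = 31608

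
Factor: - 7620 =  - 2^2*3^1*5^1* 127^1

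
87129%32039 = 23051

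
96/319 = 96/319  =  0.30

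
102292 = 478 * 214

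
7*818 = 5726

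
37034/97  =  381 + 77/97 = 381.79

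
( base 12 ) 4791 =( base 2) 1111101011101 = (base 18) 16E1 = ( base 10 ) 8029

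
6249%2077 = 18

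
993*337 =334641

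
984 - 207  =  777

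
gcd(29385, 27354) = 3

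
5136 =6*856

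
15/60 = 1/4  =  0.25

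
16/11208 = 2/1401 = 0.00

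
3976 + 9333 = 13309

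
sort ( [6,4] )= [ 4,  6]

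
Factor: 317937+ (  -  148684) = 169253 = 7^1*24179^1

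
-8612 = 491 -9103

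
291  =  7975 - 7684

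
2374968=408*5821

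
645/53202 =215/17734 = 0.01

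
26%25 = 1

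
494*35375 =17475250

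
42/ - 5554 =- 1 + 2756/2777 = - 0.01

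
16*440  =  7040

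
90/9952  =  45/4976 = 0.01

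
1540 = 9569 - 8029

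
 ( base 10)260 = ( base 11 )217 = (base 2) 100000100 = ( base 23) b7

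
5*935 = 4675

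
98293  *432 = 42462576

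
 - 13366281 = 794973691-808339972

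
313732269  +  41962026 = 355694295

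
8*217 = 1736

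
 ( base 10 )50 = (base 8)62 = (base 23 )24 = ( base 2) 110010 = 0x32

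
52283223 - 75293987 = -23010764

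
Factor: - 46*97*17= - 2^1 *17^1*23^1*97^1 = - 75854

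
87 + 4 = 91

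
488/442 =1+23/221 =1.10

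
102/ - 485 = -102/485 =- 0.21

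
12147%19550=12147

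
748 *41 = 30668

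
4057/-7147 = -1+3090/7147 = - 0.57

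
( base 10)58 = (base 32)1Q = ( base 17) 37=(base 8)72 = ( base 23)2c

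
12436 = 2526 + 9910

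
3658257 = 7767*471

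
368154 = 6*61359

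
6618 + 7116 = 13734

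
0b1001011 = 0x4B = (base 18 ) 43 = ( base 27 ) 2l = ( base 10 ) 75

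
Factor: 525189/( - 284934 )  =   -623/338=- 2^( - 1)*7^1*13^( - 2)*89^1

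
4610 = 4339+271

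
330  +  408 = 738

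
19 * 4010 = 76190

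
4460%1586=1288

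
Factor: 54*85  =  2^1*3^3 * 5^1 * 17^1 = 4590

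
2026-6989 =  - 4963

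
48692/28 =1739 = 1739.00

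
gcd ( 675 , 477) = 9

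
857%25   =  7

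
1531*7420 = 11360020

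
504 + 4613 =5117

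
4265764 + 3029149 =7294913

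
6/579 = 2/193=0.01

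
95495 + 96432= 191927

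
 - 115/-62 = 115/62= 1.85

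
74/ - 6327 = - 2/171 = - 0.01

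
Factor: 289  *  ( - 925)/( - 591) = 3^( - 1)*5^2*17^2*37^1 * 197^( - 1) = 267325/591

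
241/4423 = 241/4423 = 0.05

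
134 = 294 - 160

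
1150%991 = 159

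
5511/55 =501/5=100.20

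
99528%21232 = 14600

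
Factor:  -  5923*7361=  - 43599203=- 17^1*  433^1*5923^1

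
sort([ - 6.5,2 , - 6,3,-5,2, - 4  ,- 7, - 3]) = [ - 7 , - 6.5, - 6 , - 5,-4, - 3,2,2,3]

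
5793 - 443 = 5350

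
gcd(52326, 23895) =81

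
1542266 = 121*12746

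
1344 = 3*448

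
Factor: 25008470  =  2^1*5^1*2500847^1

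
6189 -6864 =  - 675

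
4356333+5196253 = 9552586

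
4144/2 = 2072= 2072.00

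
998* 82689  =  82523622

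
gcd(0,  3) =3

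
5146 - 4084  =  1062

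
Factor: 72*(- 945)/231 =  - 3240/11 = -2^3*3^4 * 5^1*11^( - 1)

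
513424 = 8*64178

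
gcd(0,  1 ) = 1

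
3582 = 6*597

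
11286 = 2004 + 9282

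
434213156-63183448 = 371029708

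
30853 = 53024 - 22171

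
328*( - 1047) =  - 343416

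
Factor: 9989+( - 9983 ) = 6 = 2^1*3^1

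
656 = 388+268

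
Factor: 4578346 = 2^1*29^1*193^1*409^1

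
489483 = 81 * 6043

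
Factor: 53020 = 2^2*5^1*11^1*241^1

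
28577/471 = 60 + 317/471  =  60.67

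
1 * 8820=8820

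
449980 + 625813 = 1075793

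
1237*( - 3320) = - 4106840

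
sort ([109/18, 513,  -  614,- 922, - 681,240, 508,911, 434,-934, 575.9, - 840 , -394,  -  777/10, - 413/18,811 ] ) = [-934, - 922, - 840, -681, - 614,- 394, - 777/10, - 413/18 , 109/18,240,  434,508, 513, 575.9,811,  911 ] 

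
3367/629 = 91/17  =  5.35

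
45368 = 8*5671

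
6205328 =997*6224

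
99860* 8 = 798880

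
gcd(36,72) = 36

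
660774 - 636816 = 23958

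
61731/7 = 8818 + 5/7 = 8818.71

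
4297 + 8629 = 12926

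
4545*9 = 40905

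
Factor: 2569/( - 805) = -5^( - 1)*23^( - 1)*367^1  =  - 367/115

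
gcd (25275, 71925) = 75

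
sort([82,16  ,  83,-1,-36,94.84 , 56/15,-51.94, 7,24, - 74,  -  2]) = [ - 74, - 51.94,-36,-2 , - 1,56/15,7,16,24, 82, 83,94.84] 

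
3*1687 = 5061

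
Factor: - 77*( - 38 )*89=260414 =2^1 * 7^1  *11^1*19^1*89^1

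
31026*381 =11820906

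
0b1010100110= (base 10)678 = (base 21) 1b6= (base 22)18i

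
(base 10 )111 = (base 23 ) 4J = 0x6F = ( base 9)133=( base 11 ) A1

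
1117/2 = 1117/2 = 558.50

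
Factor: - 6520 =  - 2^3* 5^1*163^1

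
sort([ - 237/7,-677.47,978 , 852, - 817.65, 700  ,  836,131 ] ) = [-817.65, - 677.47 ,- 237/7, 131, 700,836, 852,978] 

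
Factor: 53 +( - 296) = -243 = - 3^5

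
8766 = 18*487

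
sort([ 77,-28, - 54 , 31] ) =[-54 ,-28,31, 77]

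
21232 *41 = 870512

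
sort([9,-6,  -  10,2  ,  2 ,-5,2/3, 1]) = [ - 10, - 6, - 5 , 2/3, 1, 2,  2, 9] 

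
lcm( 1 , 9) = 9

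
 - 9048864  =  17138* ( - 528) 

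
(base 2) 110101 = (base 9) 58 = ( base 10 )53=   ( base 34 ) 1j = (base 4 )311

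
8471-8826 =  - 355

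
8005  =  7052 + 953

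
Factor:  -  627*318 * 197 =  -39279042 = - 2^1*3^2* 11^1 * 19^1*53^1*197^1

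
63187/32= 1974 + 19/32 = 1974.59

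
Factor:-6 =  - 2^1*3^1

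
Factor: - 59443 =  - 59443^1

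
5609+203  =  5812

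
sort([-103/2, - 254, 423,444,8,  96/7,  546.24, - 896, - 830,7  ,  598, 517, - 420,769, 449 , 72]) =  [ - 896,  -  830, - 420, - 254,-103/2, 7, 8, 96/7,72,423,444,449, 517, 546.24, 598, 769] 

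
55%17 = 4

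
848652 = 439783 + 408869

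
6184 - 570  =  5614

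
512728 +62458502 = 62971230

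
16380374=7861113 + 8519261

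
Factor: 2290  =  2^1*5^1*229^1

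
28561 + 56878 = 85439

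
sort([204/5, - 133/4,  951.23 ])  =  [  -  133/4 , 204/5,951.23]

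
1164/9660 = 97/805 = 0.12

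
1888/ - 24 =  -  79  +  1/3 = - 78.67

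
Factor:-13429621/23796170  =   - 2^ ( - 1 )*5^( - 1)*19^( - 1)*125243^( - 1 )*13429621^1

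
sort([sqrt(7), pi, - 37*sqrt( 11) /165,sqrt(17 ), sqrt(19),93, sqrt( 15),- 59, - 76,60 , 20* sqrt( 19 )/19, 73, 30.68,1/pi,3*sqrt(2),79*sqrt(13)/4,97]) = [ - 76, - 59 ,-37 * sqrt( 11 ) /165,1/pi,sqrt( 7),pi,  sqrt( 15 ),sqrt(17),3*sqrt( 2 ), sqrt ( 19), 20 * sqrt(19) /19,30.68,60,79 * sqrt( 13 ) /4,73,93, 97 ] 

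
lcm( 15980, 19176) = 95880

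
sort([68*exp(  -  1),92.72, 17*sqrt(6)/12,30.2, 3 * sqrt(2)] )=[17*  sqrt( 6)/12,3 * sqrt(2),68*exp( - 1),30.2,92.72]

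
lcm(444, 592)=1776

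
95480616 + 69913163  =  165393779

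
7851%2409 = 624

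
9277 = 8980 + 297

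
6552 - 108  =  6444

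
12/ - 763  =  -1 + 751/763= - 0.02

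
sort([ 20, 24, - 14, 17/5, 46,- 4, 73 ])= [ - 14,-4,17/5, 20, 24,46, 73 ]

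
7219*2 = 14438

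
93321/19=4911 + 12/19=4911.63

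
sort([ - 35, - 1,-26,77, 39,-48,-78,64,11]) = [-78,-48,  -  35, - 26,-1, 11, 39,64,77 ]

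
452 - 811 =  - 359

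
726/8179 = 726/8179 = 0.09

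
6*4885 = 29310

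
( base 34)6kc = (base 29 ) 921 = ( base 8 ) 16714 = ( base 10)7628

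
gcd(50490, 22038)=6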